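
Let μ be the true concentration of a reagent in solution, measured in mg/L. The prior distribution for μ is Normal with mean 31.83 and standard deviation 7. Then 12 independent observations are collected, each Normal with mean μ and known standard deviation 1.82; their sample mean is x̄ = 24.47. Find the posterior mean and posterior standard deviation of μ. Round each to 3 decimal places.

Posterior mean ≈ 24.511; posterior SD ≈ 0.524

With known σ, the Normal prior is conjugate. Weight on the data is w = (n/σ²)/(n/σ² + 1/τ₀²) = 3.62275/(3.62275+0.0204082) = 0.99440.
Posterior mean = w·x̄ + (1−w)·μ₀ = 0.99440·24.47 + 0.0056018·31.83 = 24.511. Posterior variance = 1/(3.62275+0.0204082) = 0.274487, so SD = 0.524.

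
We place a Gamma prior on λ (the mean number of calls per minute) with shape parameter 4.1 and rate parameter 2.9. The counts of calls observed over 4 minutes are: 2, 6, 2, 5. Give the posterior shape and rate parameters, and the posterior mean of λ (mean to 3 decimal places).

Posterior: Gamma(shape=19.1, rate=6.9); mean ≈ 2.768

Total count ∑xᵢ = 15 over n = 4 minutes.
Gamma is conjugate to the Poisson likelihood: posterior is Gamma(shape = 4.1+15 = 19.1, rate = 2.9+4 = 6.9).
Posterior mean = shape/rate = 19.1/6.9 = 2.768.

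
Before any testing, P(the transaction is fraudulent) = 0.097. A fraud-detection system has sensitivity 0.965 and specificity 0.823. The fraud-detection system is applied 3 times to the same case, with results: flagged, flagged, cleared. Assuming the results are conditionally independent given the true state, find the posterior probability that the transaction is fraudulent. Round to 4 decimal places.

Posterior P(H) ≈ 0.1196

Let H be the event that the transaction is fraudulent; start with P(H) = 0.097. P('flagged'|H) = 0.965, P('flagged'|¬H) = 0.177.
Update on result 1 ('flagged'): P(H) ← 0.965·0.0970 / (0.965·0.0970 + 0.177·0.9030) = 0.093605/0.25344 = 0.3693.
Update on result 2 ('flagged'): P(H) ← 0.965·0.3693 / (0.965·0.3693 + 0.177·0.6307) = 0.35642/0.46804 = 0.7615.
Update on result 3 ('cleared'): P(H) ← 0.035·0.7615 / (0.035·0.7615 + 0.823·0.2385) = 0.026653/0.22293 = 0.1196.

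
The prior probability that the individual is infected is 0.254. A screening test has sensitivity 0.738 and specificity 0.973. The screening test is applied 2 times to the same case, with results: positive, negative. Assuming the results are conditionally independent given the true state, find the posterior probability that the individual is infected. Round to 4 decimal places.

With H the event that the individual is infected, the joint likelihood of the observed sequence is P(data|H) = 0.738·0.262 = 0.19336 and P(data|¬H) = 0.027·0.973 = 0.026271.
Bayes: P(H|data) = 0.254·0.19336 / (0.254·0.19336 + 0.746·0.026271) = 0.049112/0.068711 = 0.7148.

Posterior P(H) ≈ 0.7148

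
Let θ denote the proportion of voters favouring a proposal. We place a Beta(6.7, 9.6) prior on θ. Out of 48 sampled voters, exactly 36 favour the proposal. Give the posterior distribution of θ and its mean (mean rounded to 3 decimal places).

Observing 36 successes and 12 failures updates Beta(6.7, 9.6) by adding the success and failure counts to the two shape parameters: α = 6.7+36 = 42.7, β = 9.6+12 = 21.6.
E[θ | data] = 42.7/(42.7+21.6) = 0.664.

Posterior: Beta(42.7, 21.6); mean ≈ 0.664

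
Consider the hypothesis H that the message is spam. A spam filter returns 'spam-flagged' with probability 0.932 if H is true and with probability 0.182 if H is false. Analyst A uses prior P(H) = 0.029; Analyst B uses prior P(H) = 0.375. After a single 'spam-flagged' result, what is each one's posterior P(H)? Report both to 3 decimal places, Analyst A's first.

The likelihood ratio for a 'spam-flagged' result is 0.932/0.182 = 5.1209.
Analyst A: prior odds 0.029/0.971 = 0.029866; posterior odds 0.15294; posterior probability 0.133.
Analyst B: prior odds 0.375/0.625 = 0.60000; posterior odds 3.0725; posterior probability 0.754.

Analyst A: 0.133; Analyst B: 0.754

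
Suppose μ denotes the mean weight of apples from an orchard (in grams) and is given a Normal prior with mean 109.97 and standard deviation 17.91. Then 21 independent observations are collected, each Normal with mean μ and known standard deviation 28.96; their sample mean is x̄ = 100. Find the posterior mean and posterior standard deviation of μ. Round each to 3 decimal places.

Posterior mean ≈ 101.104; posterior SD ≈ 5.959

Prior precision 1/τ₀² = 1/17.91² = 0.00311752; data precision n/σ² = 21/28.96² = 0.0250393.
Posterior precision = 0.00311752 + 0.0250393 = 0.0281568, giving posterior SD = 1/√0.0281568 = 5.959.
Posterior mean = (0.00311752·109.97 + 0.0250393·100) / 0.0281568 = 101.104.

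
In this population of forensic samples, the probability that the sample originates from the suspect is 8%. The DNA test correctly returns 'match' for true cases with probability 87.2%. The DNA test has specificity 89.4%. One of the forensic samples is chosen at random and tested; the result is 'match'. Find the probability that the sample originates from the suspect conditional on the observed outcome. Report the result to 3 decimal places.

Write H for 'the sample originates from the suspect'. Prior odds H:¬H = 0.08/0.92 = 0.086957. For the 'match' outcome, the likelihood ratio is 0.872/0.106 = 8.2264.
Posterior odds = 0.086957 × 8.2264 = 0.71534, so P(H|E) = 0.71534/(1+0.71534) = 0.417.

P(H | E) ≈ 0.417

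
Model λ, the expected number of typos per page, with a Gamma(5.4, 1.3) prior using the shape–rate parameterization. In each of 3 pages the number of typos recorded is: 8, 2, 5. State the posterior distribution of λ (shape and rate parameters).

Total count ∑xᵢ = 15 over n = 3 pages.
Gamma is conjugate to the Poisson likelihood: posterior is Gamma(shape = 5.4+15 = 20.4, rate = 1.3+3 = 4.3).

Posterior: Gamma(shape=20.4, rate=4.3)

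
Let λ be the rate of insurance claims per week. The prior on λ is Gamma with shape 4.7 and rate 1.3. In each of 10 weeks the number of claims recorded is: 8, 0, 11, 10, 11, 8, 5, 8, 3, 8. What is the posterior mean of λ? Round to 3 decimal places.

Posterior mean ≈ 6.788

The Poisson likelihood adds the total count to the shape and the number of exposure periods to the rate. Here ∑xᵢ = 72 and n = 10, so shape 4.7→76.7 and rate 1.3→11.3.
E[λ | data] = 76.7/11.3 = 6.788.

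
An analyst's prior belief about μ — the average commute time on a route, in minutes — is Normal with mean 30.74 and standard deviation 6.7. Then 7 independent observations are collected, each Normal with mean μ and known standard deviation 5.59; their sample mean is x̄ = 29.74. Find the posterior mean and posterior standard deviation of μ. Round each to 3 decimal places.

Prior precision 1/τ₀² = 1/6.7² = 0.0222767; data precision n/σ² = 7/5.59² = 0.224014.
Posterior precision = 0.0222767 + 0.224014 = 0.246290, giving posterior SD = 1/√0.246290 = 2.015.
Posterior mean = (0.0222767·30.74 + 0.224014·29.74) / 0.246290 = 29.830.

Posterior mean ≈ 29.830; posterior SD ≈ 2.015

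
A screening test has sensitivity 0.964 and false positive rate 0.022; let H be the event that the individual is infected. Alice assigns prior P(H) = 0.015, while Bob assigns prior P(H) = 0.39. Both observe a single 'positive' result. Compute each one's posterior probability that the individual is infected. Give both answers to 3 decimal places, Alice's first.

The likelihood ratio for a 'positive' result is 0.964/0.022 = 43.818.
Alice: prior odds 0.015/0.985 = 0.015228; posterior odds 0.66728; posterior probability 0.400.
Bob: prior odds 0.39/0.61 = 0.63934; posterior odds 28.015; posterior probability 0.966.

Alice: 0.400; Bob: 0.966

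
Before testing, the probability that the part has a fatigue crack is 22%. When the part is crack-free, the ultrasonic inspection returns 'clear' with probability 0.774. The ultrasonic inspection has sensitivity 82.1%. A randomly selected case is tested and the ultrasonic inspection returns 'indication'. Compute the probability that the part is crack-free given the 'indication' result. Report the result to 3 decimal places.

Let H be the event that the part has a fatigue crack. P(H) = 0.22, so P(¬H) = 0.78. With E the 'indication' result, P(E|H) = 0.821 and P(E|¬H) = 0.226.
P(E) = 0.821·0.22 + 0.226·0.78 = 0.18062 + 0.17628 = 0.35690.
By Bayes' theorem, P(H|E) = 0.18062 / 0.35690 = 0.506. Hence P(¬H|E) = 1 − 0.506 = 0.494.

P(¬H | E) ≈ 0.494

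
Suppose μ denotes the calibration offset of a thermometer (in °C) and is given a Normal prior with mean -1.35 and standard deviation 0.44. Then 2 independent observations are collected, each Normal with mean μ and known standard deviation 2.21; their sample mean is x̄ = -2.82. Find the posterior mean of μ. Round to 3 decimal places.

Prior precision 1/τ₀² = 1/0.44² = 5.16529; data precision n/σ² = 2/2.21² = 0.409492.
Posterior precision = 5.16529 + 0.409492 = 5.57478.
Posterior mean = (5.16529·-1.35 + 0.409492·-2.82) / 5.57478 = -1.458.

Posterior mean ≈ -1.458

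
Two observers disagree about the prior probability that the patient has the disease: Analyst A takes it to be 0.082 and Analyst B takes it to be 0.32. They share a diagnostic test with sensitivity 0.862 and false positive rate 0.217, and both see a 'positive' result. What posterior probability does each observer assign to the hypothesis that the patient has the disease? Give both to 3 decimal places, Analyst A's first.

Analyst A: 0.262; Analyst B: 0.651

P('+'|H) = 0.862, P('+'|¬H) = 0.217.
Analyst A: numerator 0.862·0.082 = 0.070684; evidence = 0.070684+0.217·0.918 = 0.26989; posterior = 0.262.
Analyst B: numerator 0.862·0.32 = 0.27584; evidence = 0.27584+0.217·0.68 = 0.42340; posterior = 0.651.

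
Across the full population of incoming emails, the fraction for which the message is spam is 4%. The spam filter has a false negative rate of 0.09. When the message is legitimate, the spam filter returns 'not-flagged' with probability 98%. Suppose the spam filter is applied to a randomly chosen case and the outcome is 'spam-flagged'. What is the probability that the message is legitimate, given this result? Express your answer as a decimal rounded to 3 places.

P(¬H | E) ≈ 0.345

Let H be the event that the message is spam. P(H) = 0.04, so P(¬H) = 0.96. With E the 'spam-flagged' result, P(E|H) = 0.91 and P(E|¬H) = 0.02.
P(E) = 0.91·0.04 + 0.02·0.96 = 0.036400 + 0.019200 = 0.055600.
By Bayes' theorem, P(H|E) = 0.036400 / 0.055600 = 0.655. Hence P(¬H|E) = 1 − 0.655 = 0.345.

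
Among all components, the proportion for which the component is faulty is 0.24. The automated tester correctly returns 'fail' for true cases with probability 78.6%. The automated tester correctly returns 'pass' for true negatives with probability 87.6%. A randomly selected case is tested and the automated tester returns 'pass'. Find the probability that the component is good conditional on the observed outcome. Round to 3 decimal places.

Let H be the event that the component is faulty. P(H) = 0.24, so P(¬H) = 0.76. With E the 'pass' result, P(E|H) = 0.214 and P(E|¬H) = 0.876.
P(E) = 0.214·0.24 + 0.876·0.76 = 0.051360 + 0.66576 = 0.71712.
By Bayes' theorem, P(H|E) = 0.051360 / 0.71712 = 0.072. Hence P(¬H|E) = 1 − 0.072 = 0.928.

P(¬H | E) ≈ 0.928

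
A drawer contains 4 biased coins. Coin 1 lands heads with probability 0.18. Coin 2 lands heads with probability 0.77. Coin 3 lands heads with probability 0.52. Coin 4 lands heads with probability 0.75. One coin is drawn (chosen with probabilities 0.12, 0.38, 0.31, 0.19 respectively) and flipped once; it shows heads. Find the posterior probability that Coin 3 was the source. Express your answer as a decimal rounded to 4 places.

Posterior probability ≈ 0.2609

P(heads|C1) = 0.18; P(heads|C2) = 0.77; P(heads|C3) = 0.52; P(heads|C4) = 0.75.
Prior × likelihood for each source: 0.12·0.18=0.02160, 0.38·0.77=0.2926, 0.31·0.52=0.1612, 0.19·0.75=0.1425. Summing gives P(heads) = 0.61790.
P(Coin 3 | heads) = 0.1612 / 0.61790 = 0.2609.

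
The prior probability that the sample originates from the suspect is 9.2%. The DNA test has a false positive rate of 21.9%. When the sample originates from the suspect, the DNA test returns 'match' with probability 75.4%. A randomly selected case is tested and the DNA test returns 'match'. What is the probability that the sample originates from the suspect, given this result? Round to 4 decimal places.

P(H | E) ≈ 0.2586

Let H be the event that the sample originates from the suspect. P(H) = 0.092, so P(¬H) = 0.908. With E the 'match' result, P(E|H) = 0.754 and P(E|¬H) = 0.219.
P(E) = 0.754·0.092 + 0.219·0.908 = 0.069368 + 0.19885 = 0.26822.
By Bayes' theorem, P(H|E) = 0.069368 / 0.26822 = 0.2586.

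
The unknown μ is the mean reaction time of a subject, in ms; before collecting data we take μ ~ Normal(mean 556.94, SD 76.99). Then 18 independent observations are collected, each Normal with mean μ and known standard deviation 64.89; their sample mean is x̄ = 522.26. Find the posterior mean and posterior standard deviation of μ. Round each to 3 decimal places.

With known σ, the Normal prior is conjugate. Weight on the data is w = (n/σ²)/(n/σ² + 1/τ₀²) = 0.00427481/(0.00427481+0.00016871) = 0.96203.
Posterior mean = w·x̄ + (1−w)·μ₀ = 0.96203·522.26 + 0.037967·556.94 = 523.577. Posterior variance = 1/(0.00427481+0.00016871) = 225.047, so SD = 15.002.

Posterior mean ≈ 523.577; posterior SD ≈ 15.002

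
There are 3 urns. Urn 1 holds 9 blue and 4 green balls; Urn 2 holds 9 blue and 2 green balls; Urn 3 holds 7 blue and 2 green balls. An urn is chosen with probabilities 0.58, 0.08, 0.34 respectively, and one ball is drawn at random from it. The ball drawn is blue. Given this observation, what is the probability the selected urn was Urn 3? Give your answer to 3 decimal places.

P(blue|Urn 1) = 0.6923; P(blue|Urn 2) = 0.8182; P(blue|Urn 3) = 0.7778.
Prior × likelihood for each source: 0.58·0.6923=0.4015, 0.08·0.8182=0.06545, 0.34·0.7778=0.2644. Summing gives P(blue) = 0.73144.
P(Urn 3 | blue) = 0.2644 / 0.73144 = 0.362.

Posterior probability ≈ 0.362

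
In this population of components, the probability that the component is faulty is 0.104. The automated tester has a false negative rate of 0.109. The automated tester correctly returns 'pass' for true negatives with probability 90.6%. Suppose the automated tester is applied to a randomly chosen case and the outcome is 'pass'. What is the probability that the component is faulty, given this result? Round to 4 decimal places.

P(H | E) ≈ 0.0138

Write H for 'the component is faulty'. Prior odds H:¬H = 0.104/0.896 = 0.11607. For the 'pass' outcome, the likelihood ratio is 0.109/0.906 = 0.12031.
Posterior odds = 0.11607 × 0.12031 = 0.013964, so P(H|E) = 0.013964/(1+0.013964) = 0.0138.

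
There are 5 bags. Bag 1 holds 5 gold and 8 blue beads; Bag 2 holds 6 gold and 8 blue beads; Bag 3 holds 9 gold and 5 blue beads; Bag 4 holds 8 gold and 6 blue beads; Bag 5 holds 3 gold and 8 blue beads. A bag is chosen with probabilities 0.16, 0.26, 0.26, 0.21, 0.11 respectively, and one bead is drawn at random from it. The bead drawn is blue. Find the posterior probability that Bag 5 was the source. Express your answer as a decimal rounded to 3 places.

P(blue|Bag 1) = 0.6154; P(blue|Bag 2) = 0.5714; P(blue|Bag 3) = 0.3571; P(blue|Bag 4) = 0.4286; P(blue|Bag 5) = 0.7273.
Prior × likelihood for each source: 0.16·0.6154=0.09846, 0.26·0.5714=0.1486, 0.26·0.3571=0.09286, 0.21·0.4286=0.09000, 0.11·0.7273=0.08000. Summing gives P(blue) = 0.50989.
P(Bag 5 | blue) = 0.08000 / 0.50989 = 0.157.

Posterior probability ≈ 0.157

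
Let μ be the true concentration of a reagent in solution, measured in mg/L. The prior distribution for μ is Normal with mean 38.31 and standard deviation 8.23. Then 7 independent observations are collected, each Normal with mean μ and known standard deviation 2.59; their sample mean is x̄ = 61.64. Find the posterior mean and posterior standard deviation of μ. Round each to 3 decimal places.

Posterior mean ≈ 61.315; posterior SD ≈ 0.972

Prior precision 1/τ₀² = 1/8.23² = 0.0147639; data precision n/σ² = 7/2.59² = 1.04351.
Posterior precision = 0.0147639 + 1.04351 = 1.05828, giving posterior SD = 1/√1.05828 = 0.972.
Posterior mean = (0.0147639·38.31 + 1.04351·61.64) / 1.05828 = 61.315.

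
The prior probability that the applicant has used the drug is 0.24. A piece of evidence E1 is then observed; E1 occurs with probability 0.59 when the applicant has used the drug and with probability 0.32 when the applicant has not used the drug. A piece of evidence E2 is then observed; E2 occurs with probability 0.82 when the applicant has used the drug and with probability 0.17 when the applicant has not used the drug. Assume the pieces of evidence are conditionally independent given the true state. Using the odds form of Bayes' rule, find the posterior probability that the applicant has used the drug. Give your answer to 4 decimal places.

Posterior probability ≈ 0.7374

Prior odds = 0.24/(1−0.24) = 0.31579. In log-odds, ln(0.31579) = -1.1527.
Add log likelihood ratios: ln(1.8437) + ln(4.8235) = 2.1853.
Posterior log-odds = 1.0326, so posterior odds = exp(1.0326) = 2.8084. Converting, P(H|E) = 2.8084/3.8084 = 0.7374.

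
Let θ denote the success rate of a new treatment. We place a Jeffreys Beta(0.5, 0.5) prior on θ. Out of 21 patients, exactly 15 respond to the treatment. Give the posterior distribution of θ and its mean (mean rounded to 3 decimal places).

Posterior: Beta(15.5, 6.5); mean ≈ 0.705

The binomial likelihood is conjugate to the Beta prior: with 15 successes and 6 failures, the posterior is Beta(0.5+15, 0.5+6) = Beta(15.5, 6.5).
Posterior mean = α/(α+β) = 15.5/22 = 0.705.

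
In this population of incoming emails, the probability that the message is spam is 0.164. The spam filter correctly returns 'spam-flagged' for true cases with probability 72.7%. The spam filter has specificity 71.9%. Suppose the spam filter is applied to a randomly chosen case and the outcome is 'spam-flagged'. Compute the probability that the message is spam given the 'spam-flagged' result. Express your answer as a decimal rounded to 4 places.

Write H for 'the message is spam'. Prior odds H:¬H = 0.164/0.836 = 0.19617. For the 'spam-flagged' outcome, the likelihood ratio is 0.727/0.281 = 2.5872.
Posterior odds = 0.19617 × 2.5872 = 0.50753, so P(H|E) = 0.50753/(1+0.50753) = 0.3367.

P(H | E) ≈ 0.3367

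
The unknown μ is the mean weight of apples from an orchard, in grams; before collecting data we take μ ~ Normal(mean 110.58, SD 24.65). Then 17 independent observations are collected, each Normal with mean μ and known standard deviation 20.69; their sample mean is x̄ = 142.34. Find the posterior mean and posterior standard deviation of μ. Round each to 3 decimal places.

With known σ, the Normal prior is conjugate. Weight on the data is w = (n/σ²)/(n/σ² + 1/τ₀²) = 0.0397126/(0.0397126+0.00164576) = 0.96021.
Posterior mean = w·x̄ + (1−w)·μ₀ = 0.96021·142.34 + 0.039793·110.58 = 141.076. Posterior variance = 1/(0.0397126+0.00164576) = 24.1789, so SD = 4.917.

Posterior mean ≈ 141.076; posterior SD ≈ 4.917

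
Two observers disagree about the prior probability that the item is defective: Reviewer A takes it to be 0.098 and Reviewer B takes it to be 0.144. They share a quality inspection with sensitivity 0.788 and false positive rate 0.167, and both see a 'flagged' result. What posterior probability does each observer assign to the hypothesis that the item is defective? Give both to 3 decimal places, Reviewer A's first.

The likelihood ratio for a 'flagged' result is 0.788/0.167 = 4.7186.
Reviewer A: prior odds 0.098/0.902 = 0.10865; posterior odds 0.51266; posterior probability 0.339.
Reviewer B: prior odds 0.144/0.856 = 0.16822; posterior odds 0.79378; posterior probability 0.443.

Reviewer A: 0.339; Reviewer B: 0.443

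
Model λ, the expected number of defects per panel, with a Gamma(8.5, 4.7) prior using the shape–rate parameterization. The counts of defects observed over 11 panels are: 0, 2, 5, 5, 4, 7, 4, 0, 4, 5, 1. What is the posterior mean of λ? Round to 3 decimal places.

Posterior mean ≈ 2.898

Total count ∑xᵢ = 37 over n = 11 panels.
Gamma is conjugate to the Poisson likelihood: posterior is Gamma(shape = 8.5+37 = 45.5, rate = 4.7+11 = 15.7).
E[λ | data] = 45.5/15.7 = 2.898.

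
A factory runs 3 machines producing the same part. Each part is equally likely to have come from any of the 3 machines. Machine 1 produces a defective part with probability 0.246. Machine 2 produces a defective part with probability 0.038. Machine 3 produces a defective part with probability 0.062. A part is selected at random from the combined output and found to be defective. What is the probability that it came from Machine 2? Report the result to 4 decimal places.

Posterior probability ≈ 0.1098

P(defective|M1) = 0.246; P(defective|M2) = 0.038; P(defective|M3) = 0.062.
Prior × likelihood for each source: 0.333333·0.246=0.08200, 0.333333·0.038=0.01267, 0.333333·0.062=0.02067. Summing gives P(defective) = 0.11533.
P(Machine 2 | defective) = 0.01267 / 0.11533 = 0.1098.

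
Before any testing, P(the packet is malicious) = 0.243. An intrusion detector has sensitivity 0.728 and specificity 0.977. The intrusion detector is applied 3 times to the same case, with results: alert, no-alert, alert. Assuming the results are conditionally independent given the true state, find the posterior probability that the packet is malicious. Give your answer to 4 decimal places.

Posterior P(H) ≈ 0.9890

With H the event that the packet is malicious, the joint likelihood of the observed sequence is P(data|H) = 0.728·0.272·0.728 = 0.14416 and P(data|¬H) = 0.023·0.977·0.023 = 0.00051683.
Bayes: P(H|data) = 0.243·0.14416 / (0.243·0.14416 + 0.757·0.00051683) = 0.035030/0.035421 = 0.9890.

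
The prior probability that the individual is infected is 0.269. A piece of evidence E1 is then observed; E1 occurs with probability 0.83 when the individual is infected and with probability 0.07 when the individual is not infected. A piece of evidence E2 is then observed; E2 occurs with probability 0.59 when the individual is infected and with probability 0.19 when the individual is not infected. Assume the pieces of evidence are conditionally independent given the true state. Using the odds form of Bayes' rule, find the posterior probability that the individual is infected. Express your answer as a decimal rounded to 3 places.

Prior odds = 0.269/(1−0.269) = 0.36799.
Likelihood ratio for E1 = 0.83/0.07 = 11.857.
Likelihood ratio for E2 = 0.59/0.19 = 3.1053.
Posterior odds = prior odds × LR₁ × LR₂ = 13.549.
Posterior probability = odds/(1+odds) = 13.549/14.549 = 0.931.

Posterior probability ≈ 0.931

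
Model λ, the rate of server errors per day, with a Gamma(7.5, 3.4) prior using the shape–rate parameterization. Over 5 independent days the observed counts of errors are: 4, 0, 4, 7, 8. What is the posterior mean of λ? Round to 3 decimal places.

The Poisson likelihood adds the total count to the shape and the number of exposure periods to the rate. Here ∑xᵢ = 23 and n = 5, so shape 7.5→30.5 and rate 3.4→8.4.
Posterior mean = shape/rate = 30.5/8.4 = 3.631.

Posterior mean ≈ 3.631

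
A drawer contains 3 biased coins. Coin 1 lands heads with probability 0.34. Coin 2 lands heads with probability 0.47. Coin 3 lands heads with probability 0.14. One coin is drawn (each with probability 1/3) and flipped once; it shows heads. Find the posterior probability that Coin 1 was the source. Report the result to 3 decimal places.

P(heads|C1) = 0.34; P(heads|C2) = 0.47; P(heads|C3) = 0.14.
Prior × likelihood for each source: 0.333333·0.34=0.1133, 0.333333·0.47=0.1567, 0.333333·0.14=0.04667. Summing gives P(heads) = 0.31667.
P(Coin 1 | heads) = 0.1133 / 0.31667 = 0.358.

Posterior probability ≈ 0.358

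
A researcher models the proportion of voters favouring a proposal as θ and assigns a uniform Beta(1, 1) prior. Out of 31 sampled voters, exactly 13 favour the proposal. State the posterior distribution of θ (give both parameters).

Posterior: Beta(14, 19)

Observing 13 successes and 18 failures updates Beta(1, 1) by adding the success and failure counts to the two shape parameters: α = 1+13 = 14, β = 1+18 = 19.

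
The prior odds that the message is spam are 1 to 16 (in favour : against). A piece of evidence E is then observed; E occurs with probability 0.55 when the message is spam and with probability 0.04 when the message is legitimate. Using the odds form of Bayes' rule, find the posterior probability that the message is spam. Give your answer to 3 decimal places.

Prior odds = 1/16 = 0.062500.
Likelihood ratio for E = 0.55/0.04 = 13.750.
Posterior odds = prior odds × LR = 0.85938.
Posterior probability = odds/(1+odds) = 0.85938/1.8594 = 0.462.

Posterior probability ≈ 0.462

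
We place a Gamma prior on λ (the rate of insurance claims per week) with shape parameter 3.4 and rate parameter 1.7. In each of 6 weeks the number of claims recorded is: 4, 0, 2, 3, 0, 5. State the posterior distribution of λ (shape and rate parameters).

The Poisson likelihood adds the total count to the shape and the number of exposure periods to the rate. Here ∑xᵢ = 14 and n = 6, so shape 3.4→17.4 and rate 1.7→7.7.

Posterior: Gamma(shape=17.4, rate=7.7)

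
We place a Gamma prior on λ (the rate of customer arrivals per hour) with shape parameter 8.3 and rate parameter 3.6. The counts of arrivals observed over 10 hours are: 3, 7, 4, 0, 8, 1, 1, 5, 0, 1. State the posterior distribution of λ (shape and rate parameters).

Total count ∑xᵢ = 30 over n = 10 hours.
Gamma is conjugate to the Poisson likelihood: posterior is Gamma(shape = 8.3+30 = 38.3, rate = 3.6+10 = 13.6).

Posterior: Gamma(shape=38.3, rate=13.6)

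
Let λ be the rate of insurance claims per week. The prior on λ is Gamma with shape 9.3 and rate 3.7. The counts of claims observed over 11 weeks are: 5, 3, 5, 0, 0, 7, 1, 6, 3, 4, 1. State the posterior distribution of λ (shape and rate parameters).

Total count ∑xᵢ = 35 over n = 11 weeks.
Gamma is conjugate to the Poisson likelihood: posterior is Gamma(shape = 9.3+35 = 44.3, rate = 3.7+11 = 14.7).

Posterior: Gamma(shape=44.3, rate=14.7)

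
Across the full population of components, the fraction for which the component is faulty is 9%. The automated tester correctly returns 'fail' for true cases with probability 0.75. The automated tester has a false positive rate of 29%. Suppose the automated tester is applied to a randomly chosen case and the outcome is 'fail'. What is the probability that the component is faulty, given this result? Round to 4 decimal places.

Write H for 'the component is faulty'. Prior odds H:¬H = 0.09/0.91 = 0.098901. For the 'fail' outcome, the likelihood ratio is 0.75/0.29 = 2.5862.
Posterior odds = 0.098901 × 2.5862 = 0.25578, so P(H|E) = 0.25578/(1+0.25578) = 0.2037.

P(H | E) ≈ 0.2037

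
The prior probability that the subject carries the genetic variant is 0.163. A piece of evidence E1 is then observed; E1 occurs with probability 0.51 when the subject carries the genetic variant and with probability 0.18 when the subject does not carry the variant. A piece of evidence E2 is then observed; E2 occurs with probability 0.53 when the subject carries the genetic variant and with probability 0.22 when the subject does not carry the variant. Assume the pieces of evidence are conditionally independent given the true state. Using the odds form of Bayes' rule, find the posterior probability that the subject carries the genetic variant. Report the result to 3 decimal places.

Prior odds = 0.163/(1−0.163) = 0.19474.
Likelihood ratio for E1 = 0.51/0.18 = 2.8333.
Likelihood ratio for E2 = 0.53/0.22 = 2.4091.
Posterior odds = prior odds × LR₁ × LR₂ = 1.3293.
Posterior probability = odds/(1+odds) = 1.3293/2.3293 = 0.571.

Posterior probability ≈ 0.571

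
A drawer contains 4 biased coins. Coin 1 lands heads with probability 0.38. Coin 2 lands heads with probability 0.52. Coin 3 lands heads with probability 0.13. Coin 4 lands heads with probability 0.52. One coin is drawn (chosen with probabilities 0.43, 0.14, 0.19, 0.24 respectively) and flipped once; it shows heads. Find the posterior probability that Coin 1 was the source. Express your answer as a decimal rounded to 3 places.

Posterior probability ≈ 0.424

Tabulate prior·likelihood by source: [1] prior 0.43, lik 0.38, product 0.1634; [2] prior 0.14, lik 0.52, product 0.07280; [3] prior 0.19, lik 0.13, product 0.02470; [4] prior 0.24, lik 0.52, product 0.1248.
Normalizing constant = 0.38570; the posterior for Coin 1 is its product over the sum, 0.1634/0.38570 = 0.424.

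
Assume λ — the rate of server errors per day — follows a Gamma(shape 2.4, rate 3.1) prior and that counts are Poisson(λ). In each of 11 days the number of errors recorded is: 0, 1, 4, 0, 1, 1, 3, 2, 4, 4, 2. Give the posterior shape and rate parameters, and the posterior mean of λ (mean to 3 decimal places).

Posterior: Gamma(shape=24.4, rate=14.1); mean ≈ 1.730

The Poisson likelihood adds the total count to the shape and the number of exposure periods to the rate. Here ∑xᵢ = 22 and n = 11, so shape 2.4→24.4 and rate 3.1→14.1.
Posterior mean = shape/rate = 24.4/14.1 = 1.730.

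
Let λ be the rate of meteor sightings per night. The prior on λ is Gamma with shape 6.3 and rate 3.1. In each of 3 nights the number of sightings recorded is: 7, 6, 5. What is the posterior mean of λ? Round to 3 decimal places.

Posterior mean ≈ 3.984

The Poisson likelihood adds the total count to the shape and the number of exposure periods to the rate. Here ∑xᵢ = 18 and n = 3, so shape 6.3→24.3 and rate 3.1→6.1.
E[λ | data] = 24.3/6.1 = 3.984.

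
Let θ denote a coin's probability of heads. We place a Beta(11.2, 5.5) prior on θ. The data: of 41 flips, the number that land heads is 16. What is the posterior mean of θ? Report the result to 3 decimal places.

Observing 16 successes and 25 failures updates Beta(11.2, 5.5) by adding the success and failure counts to the two shape parameters: α = 11.2+16 = 27.2, β = 5.5+25 = 30.5.
Posterior mean = α/(α+β) = 27.2/57.7 = 0.471.

Posterior mean ≈ 0.471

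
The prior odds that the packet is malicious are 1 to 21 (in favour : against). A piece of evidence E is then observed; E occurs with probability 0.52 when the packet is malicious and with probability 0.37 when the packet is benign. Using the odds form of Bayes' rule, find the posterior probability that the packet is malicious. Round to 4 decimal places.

Posterior probability ≈ 0.0627

Prior odds = 1/21 = 0.047619. In log-odds, ln(0.047619) = -3.0445.
Add log likelihood ratio: ln(1.4054) = 0.34033.
Posterior log-odds = -2.7042, so posterior odds = exp(-2.7042) = 0.066924. Converting, P(H|E) = 0.066924/1.0669 = 0.0627.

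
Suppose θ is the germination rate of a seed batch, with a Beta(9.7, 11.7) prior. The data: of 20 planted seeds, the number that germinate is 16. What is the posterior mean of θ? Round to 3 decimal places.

Observing 16 successes and 4 failures updates Beta(9.7, 11.7) by adding the success and failure counts to the two shape parameters: α = 9.7+16 = 25.7, β = 11.7+4 = 15.7.
E[θ | data] = 25.7/(25.7+15.7) = 0.621.

Posterior mean ≈ 0.621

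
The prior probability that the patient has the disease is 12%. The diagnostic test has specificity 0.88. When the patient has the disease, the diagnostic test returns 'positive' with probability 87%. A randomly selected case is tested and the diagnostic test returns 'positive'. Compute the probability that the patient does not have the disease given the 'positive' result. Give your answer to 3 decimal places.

Let H be the event that the patient has the disease. P(H) = 0.12, so P(¬H) = 0.88. With E the 'positive' result, P(E|H) = 0.87 and P(E|¬H) = 0.12.
P(E) = 0.87·0.12 + 0.12·0.88 = 0.10440 + 0.10560 = 0.21000.
By Bayes' theorem, P(H|E) = 0.10440 / 0.21000 = 0.497. Hence P(¬H|E) = 1 − 0.497 = 0.503.

P(¬H | E) ≈ 0.503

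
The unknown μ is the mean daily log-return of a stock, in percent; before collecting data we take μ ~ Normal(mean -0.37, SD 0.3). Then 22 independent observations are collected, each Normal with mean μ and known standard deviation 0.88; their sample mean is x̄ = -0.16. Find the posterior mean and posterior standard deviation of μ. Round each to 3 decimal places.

Posterior mean ≈ -0.219; posterior SD ≈ 0.159

Prior precision 1/τ₀² = 1/0.3² = 11.1111; data precision n/σ² = 22/0.88² = 28.4091.
Posterior precision = 11.1111 + 28.4091 = 39.5202, giving posterior SD = 1/√39.5202 = 0.159.
Posterior mean = (11.1111·-0.37 + 28.4091·-0.16) / 39.5202 = -0.219.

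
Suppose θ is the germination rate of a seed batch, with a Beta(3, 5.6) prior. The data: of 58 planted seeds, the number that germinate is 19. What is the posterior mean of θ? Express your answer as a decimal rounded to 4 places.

Posterior mean ≈ 0.3303

The binomial likelihood is conjugate to the Beta prior: with 19 successes and 39 failures, the posterior is Beta(3+19, 5.6+39) = Beta(22, 44.6).
Posterior mean = α/(α+β) = 22/66.6 = 0.3303.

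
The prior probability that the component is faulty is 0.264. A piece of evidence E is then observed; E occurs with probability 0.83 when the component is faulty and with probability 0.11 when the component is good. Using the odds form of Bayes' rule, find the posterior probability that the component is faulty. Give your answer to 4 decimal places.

Prior odds = 0.264/(1−0.264) = 0.35870. In log-odds, ln(0.35870) = -1.0253.
Add log likelihood ratio: ln(7.5455) = 2.0209.
Posterior log-odds = 0.99566, so posterior odds = exp(0.99566) = 2.7065. Converting, P(H|E) = 2.7065/3.7065 = 0.7302.

Posterior probability ≈ 0.7302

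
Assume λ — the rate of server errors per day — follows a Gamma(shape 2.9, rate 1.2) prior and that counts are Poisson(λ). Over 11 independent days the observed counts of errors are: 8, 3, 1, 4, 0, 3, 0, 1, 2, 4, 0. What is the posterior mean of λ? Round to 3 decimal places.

Total count ∑xᵢ = 26 over n = 11 days.
Gamma is conjugate to the Poisson likelihood: posterior is Gamma(shape = 2.9+26 = 28.9, rate = 1.2+11 = 12.2).
Posterior mean = shape/rate = 28.9/12.2 = 2.369.

Posterior mean ≈ 2.369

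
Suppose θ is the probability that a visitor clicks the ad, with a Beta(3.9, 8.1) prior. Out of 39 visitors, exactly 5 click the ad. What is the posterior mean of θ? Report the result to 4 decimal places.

The binomial likelihood is conjugate to the Beta prior: with 5 successes and 34 failures, the posterior is Beta(3.9+5, 8.1+34) = Beta(8.9, 42.1).
Posterior mean = α/(α+β) = 8.9/51 = 0.1745.

Posterior mean ≈ 0.1745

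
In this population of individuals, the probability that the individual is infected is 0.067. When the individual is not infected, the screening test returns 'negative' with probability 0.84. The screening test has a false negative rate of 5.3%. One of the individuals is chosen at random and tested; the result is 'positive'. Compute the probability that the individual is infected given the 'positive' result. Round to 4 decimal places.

Write H for 'the individual is infected'. Prior odds H:¬H = 0.067/0.933 = 0.071811. For the 'positive' outcome, the likelihood ratio is 0.947/0.16 = 5.9187.
Posterior odds = 0.071811 × 5.9187 = 0.42503, so P(H|E) = 0.42503/(1+0.42503) = 0.2983.

P(H | E) ≈ 0.2983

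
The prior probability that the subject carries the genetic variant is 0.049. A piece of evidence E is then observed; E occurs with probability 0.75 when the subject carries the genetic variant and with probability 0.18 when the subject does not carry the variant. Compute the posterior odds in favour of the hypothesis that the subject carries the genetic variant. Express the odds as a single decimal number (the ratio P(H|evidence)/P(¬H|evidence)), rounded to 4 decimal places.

Posterior odds ≈ 0.2147

Prior odds = 0.049/(1−0.049) = 0.051525. In log-odds, ln(0.051525) = -2.9657.
Add log likelihood ratio: ln(4.1667) = 1.4271.
Posterior log-odds = -1.5386, so posterior odds = exp(-1.5386) = 0.21469.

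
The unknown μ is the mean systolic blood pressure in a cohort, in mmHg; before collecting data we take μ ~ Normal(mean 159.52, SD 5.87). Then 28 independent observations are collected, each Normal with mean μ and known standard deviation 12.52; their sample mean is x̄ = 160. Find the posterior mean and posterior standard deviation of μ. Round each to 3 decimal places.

Posterior mean ≈ 159.933; posterior SD ≈ 2.194

With known σ, the Normal prior is conjugate. Weight on the data is w = (n/σ²)/(n/σ² + 1/τ₀²) = 0.178628/(0.178628+0.0290218) = 0.86024.
Posterior mean = w·x̄ + (1−w)·μ₀ = 0.86024·160 + 0.13976·159.52 = 159.933. Posterior variance = 1/(0.178628+0.0290218) = 4.81580, so SD = 2.194.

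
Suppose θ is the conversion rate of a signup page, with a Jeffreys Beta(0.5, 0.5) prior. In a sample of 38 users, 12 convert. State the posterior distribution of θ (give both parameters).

Posterior: Beta(12.5, 26.5)

Observing 12 successes and 26 failures updates Beta(0.5, 0.5) by adding the success and failure counts to the two shape parameters: α = 0.5+12 = 12.5, β = 0.5+26 = 26.5.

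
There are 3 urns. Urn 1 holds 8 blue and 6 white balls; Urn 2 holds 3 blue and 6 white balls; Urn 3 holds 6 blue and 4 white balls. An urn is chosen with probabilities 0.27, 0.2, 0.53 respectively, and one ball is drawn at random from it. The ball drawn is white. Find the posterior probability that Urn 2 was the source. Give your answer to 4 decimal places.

P(white|Urn 1) = 0.4286; P(white|Urn 2) = 0.6667; P(white|Urn 3) = 0.4.
Prior × likelihood for each source: 0.27·0.4286=0.1157, 0.2·0.6667=0.1333, 0.53·0.4=0.2120. Summing gives P(white) = 0.46105.
P(Urn 2 | white) = 0.1333 / 0.46105 = 0.2892.

Posterior probability ≈ 0.2892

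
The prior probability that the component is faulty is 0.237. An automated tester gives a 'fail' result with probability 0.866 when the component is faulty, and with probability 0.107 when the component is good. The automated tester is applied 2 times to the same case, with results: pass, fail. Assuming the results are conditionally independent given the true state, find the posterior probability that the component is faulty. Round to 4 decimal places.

Posterior P(H) ≈ 0.2739

Let H be the event that the component is faulty; start with P(H) = 0.237. P('fail'|H) = 0.866, P('fail'|¬H) = 0.107.
Update on result 1 ('pass'): P(H) ← 0.134·0.2370 / (0.134·0.2370 + 0.893·0.7630) = 0.031758/0.71312 = 0.0445.
Update on result 2 ('fail'): P(H) ← 0.866·0.0445 / (0.866·0.0445 + 0.107·0.9555) = 0.038567/0.14080 = 0.2739.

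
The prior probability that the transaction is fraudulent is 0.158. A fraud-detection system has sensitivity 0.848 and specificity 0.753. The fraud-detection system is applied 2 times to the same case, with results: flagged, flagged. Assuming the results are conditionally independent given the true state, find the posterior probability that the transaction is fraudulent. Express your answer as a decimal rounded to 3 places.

With H the event that the transaction is fraudulent, the joint likelihood of the observed sequence is P(data|H) = 0.848·0.848 = 0.71910 and P(data|¬H) = 0.247·0.247 = 0.061009.
Bayes: P(H|data) = 0.158·0.71910 / (0.158·0.71910 + 0.842·0.061009) = 0.11362/0.16499 = 0.6886.

Posterior P(H) ≈ 0.689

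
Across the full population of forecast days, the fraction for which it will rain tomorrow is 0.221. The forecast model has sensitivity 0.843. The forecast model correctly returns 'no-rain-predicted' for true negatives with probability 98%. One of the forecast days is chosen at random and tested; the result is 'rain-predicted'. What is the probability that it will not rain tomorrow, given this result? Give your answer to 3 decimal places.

P(¬H | E) ≈ 0.077

Let H be the event that it will rain tomorrow. P(H) = 0.221, so P(¬H) = 0.779. With E the 'rain-predicted' result, P(E|H) = 0.843 and P(E|¬H) = 0.02.
P(E) = 0.843·0.221 + 0.02·0.779 = 0.18630 + 0.015580 = 0.20188.
By Bayes' theorem, P(H|E) = 0.18630 / 0.20188 = 0.923. Hence P(¬H|E) = 1 − 0.923 = 0.077.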